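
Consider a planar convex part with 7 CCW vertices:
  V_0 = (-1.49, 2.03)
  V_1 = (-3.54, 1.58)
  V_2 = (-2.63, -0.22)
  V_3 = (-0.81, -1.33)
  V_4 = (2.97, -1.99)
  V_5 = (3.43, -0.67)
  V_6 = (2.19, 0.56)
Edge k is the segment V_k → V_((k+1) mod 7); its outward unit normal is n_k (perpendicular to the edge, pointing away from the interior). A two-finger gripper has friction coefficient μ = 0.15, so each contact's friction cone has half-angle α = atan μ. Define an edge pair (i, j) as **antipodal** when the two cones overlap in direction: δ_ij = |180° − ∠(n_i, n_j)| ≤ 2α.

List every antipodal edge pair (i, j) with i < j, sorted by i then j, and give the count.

count = 3; pairs: (2,5), (2,6), (3,6)

α = atan 0.15 = 8.53°;  2α = 17.06°
n_0 = (-0.2144, +0.9767)
n_1 = (-0.8924, -0.4512)
n_2 = (-0.5207, -0.8537)
n_3 = (-0.1720, -0.9851)
n_4 = (+0.9443, -0.3291)
n_5 = (+0.7042, +0.7100)
n_6 = (+0.3710, +0.9287)
  (0,1): δ = 75.56°  ·
  (0,2): δ = 43.76°  ·
  (0,3): δ = 22.28°  ·
  (0,4): δ = 58.41°  ·
  (0,5): δ = 122.85°  ·
  (0,6): δ = 145.84°  ·
  (1,2): δ = 148.20°  ·
  (1,3): δ = 126.72°  ·
  (1,4): δ = 46.03°  ·
  (1,5): δ = 18.41°  ·
  (1,6): δ = 41.41°  ·
  (2,3): δ = 158.53°  ·
  (2,4): δ = 77.83°  ·
  (2,5): δ = 13.39°  ✓
  (2,6): δ = 9.60°  ✓
  (3,4): δ = 99.31°  ·
  (3,5): δ = 34.86°  ·
  (3,6): δ = 11.87°  ✓
  (4,5): δ = 115.56°  ·
  (4,6): δ = 92.56°  ·
  (5,6): δ = 157.01°  ·
antipodal pairs: 3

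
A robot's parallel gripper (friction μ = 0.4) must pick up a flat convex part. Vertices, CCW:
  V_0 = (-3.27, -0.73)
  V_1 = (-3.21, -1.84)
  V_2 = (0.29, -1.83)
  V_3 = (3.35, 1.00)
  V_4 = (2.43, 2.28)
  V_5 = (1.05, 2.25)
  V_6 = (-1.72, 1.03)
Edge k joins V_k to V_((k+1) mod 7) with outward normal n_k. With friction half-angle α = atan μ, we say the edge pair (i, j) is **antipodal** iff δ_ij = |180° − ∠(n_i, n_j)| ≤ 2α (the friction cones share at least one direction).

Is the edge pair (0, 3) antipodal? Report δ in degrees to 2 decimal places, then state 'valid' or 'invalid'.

α = atan 0.4 = 21.80°;  2α = 43.60°
edge 0: e_0 = (+0.06, -1.11);  n_0 = (-0.9985, -0.0540)
edge 3: e_3 = (-0.92, +1.28);  n_3 = (+0.8120, +0.5836)
∠(n_0, n_3) = 147.39°
δ = |180° − 147.39°| = 32.61°
32.61° ≤ 2α = 43.60°  →  valid

δ = 32.61°, valid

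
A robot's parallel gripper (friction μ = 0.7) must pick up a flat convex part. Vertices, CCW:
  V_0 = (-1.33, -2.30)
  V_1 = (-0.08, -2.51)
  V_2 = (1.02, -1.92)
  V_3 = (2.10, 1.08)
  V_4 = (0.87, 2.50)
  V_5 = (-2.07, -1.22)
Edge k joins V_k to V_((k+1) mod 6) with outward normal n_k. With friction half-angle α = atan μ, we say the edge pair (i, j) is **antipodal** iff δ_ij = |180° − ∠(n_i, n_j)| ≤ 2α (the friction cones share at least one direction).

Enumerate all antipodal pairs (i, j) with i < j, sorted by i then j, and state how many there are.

α = atan 0.7 = 34.99°;  2α = 69.98°
n_0 = (-0.1657, -0.9862)
n_1 = (+0.4727, -0.8812)
n_2 = (+0.9409, -0.3387)
n_3 = (+0.7559, +0.6547)
n_4 = (-0.7846, +0.6201)
n_5 = (-0.8249, -0.5652)
  (0,1): δ = 142.26°  ·
  (0,2): δ = 100.26°  ·
  (0,3): δ = 39.56°  ✓
  (0,4): δ = 61.22°  ✓
  (0,5): δ = 133.96°  ·
  (1,2): δ = 138.01°  ·
  (1,3): δ = 77.31°  ·
  (1,4): δ = 23.47°  ✓
  (1,5): δ = 96.21°  ·
  (2,3): δ = 119.30°  ·
  (2,4): δ = 18.52°  ✓
  (2,5): δ = 54.22°  ✓
  (3,4): δ = 79.22°  ·
  (3,5): δ = 6.48°  ✓
  (4,5): δ = 107.26°  ·
antipodal pairs: 6

count = 6; pairs: (0,3), (0,4), (1,4), (2,4), (2,5), (3,5)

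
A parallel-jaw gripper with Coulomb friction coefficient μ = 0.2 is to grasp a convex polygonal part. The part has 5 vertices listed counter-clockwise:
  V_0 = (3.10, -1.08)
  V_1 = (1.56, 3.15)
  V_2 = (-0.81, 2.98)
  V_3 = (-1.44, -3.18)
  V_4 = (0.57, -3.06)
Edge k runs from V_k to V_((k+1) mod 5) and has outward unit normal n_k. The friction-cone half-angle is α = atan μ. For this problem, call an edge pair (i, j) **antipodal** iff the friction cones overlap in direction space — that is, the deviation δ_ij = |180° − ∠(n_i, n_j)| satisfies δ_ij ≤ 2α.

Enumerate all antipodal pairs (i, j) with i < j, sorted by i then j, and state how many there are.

count = 1; pairs: (1,3)

α = atan 0.2 = 11.31°;  2α = 22.62°
n_0 = (+0.9397, +0.3421)
n_1 = (-0.0715, +0.9974)
n_2 = (-0.9948, +0.1017)
n_3 = (+0.0596, -0.9982)
n_4 = (+0.6163, -0.7875)
  (0,1): δ = 105.90°  ·
  (0,2): δ = 25.84°  ·
  (0,3): δ = 73.41°  ·
  (0,4): δ = 108.04°  ·
  (1,2): δ = 99.94°  ·
  (1,3): δ = 0.69°  ✓
  (1,4): δ = 33.94°  ·
  (2,3): δ = 80.74°  ·
  (2,4): δ = 46.11°  ·
  (3,4): δ = 145.37°  ·
antipodal pairs: 1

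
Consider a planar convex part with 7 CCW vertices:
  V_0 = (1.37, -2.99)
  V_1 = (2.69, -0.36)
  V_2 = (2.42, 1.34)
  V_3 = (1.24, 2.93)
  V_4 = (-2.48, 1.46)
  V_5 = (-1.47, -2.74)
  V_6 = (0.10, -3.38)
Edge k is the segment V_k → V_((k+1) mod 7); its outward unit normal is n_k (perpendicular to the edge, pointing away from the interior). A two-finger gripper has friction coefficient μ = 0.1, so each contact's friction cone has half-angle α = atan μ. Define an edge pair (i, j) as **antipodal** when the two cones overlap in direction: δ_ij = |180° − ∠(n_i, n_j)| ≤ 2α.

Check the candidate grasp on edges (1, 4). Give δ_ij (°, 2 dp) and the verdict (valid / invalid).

δ = 4.50°, valid

α = atan 0.1 = 5.71°;  2α = 11.42°
edge 1: e_1 = (-0.27, +1.70);  n_1 = (+0.9876, +0.1569)
edge 4: e_4 = (+1.01, -4.20);  n_4 = (-0.9723, -0.2338)
∠(n_1, n_4) = 175.50°
δ = |180° − 175.50°| = 4.50°
4.50° ≤ 2α = 11.42°  →  valid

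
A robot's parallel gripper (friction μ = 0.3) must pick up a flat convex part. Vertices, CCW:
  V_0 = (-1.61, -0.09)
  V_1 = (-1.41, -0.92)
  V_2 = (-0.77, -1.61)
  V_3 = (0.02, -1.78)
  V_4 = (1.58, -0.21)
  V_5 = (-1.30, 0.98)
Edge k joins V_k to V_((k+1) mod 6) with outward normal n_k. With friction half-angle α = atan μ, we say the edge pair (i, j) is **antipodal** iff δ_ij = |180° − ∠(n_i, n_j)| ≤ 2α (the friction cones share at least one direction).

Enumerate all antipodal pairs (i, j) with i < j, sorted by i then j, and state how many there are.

count = 3; pairs: (1,4), (2,4), (3,5)

α = atan 0.3 = 16.70°;  2α = 33.40°
n_0 = (-0.9722, -0.2343)
n_1 = (-0.7332, -0.6800)
n_2 = (-0.2104, -0.9776)
n_3 = (+0.7094, -0.7048)
n_4 = (+0.3819, +0.9242)
n_5 = (-0.9605, +0.2783)
  (0,1): δ = 150.70°  ·
  (0,2): δ = 115.69°  ·
  (0,3): δ = 58.36°  ·
  (0,4): δ = 54.00°  ·
  (0,5): δ = 150.29°  ·
  (1,2): δ = 144.99°  ·
  (1,3): δ = 87.66°  ·
  (1,4): δ = 24.70°  ✓
  (1,5): δ = 121.00°  ·
  (2,3): δ = 122.67°  ·
  (2,4): δ = 10.31°  ✓
  (2,5): δ = 85.99°  ·
  (3,4): δ = 67.63°  ·
  (3,5): δ = 28.66°  ✓
  (4,5): δ = 83.71°  ·
antipodal pairs: 3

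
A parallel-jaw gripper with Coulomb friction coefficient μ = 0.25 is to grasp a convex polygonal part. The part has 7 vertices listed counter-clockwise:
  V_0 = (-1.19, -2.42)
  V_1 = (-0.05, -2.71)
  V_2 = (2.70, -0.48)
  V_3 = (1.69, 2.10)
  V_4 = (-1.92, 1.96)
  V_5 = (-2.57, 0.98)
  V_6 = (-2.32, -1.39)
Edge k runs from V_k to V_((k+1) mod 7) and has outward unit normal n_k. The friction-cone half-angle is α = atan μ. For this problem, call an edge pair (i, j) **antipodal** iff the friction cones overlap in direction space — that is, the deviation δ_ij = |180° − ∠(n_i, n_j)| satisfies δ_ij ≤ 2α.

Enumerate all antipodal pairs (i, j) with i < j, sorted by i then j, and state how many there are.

α = atan 0.25 = 14.04°;  2α = 28.07°
n_0 = (-0.2465, -0.9691)
n_1 = (+0.6298, -0.7767)
n_2 = (+0.9312, +0.3645)
n_3 = (-0.0388, +0.9992)
n_4 = (-0.8334, +0.5527)
n_5 = (-0.9945, -0.1049)
n_6 = (-0.6736, -0.7391)
  (0,1): δ = 126.69°  ·
  (0,2): δ = 54.35°  ·
  (0,3): δ = 16.49°  ✓
  (0,4): δ = 70.72°  ·
  (0,5): δ = 110.29°  ·
  (0,6): δ = 151.92°  ·
  (1,2): δ = 107.66°  ·
  (1,3): δ = 36.82°  ·
  (1,4): δ = 17.41°  ✓
  (1,5): δ = 56.98°  ·
  (1,6): δ = 98.61°  ·
  (2,3): δ = 109.16°  ·
  (2,4): δ = 54.93°  ·
  (2,5): δ = 15.36°  ✓
  (2,6): δ = 26.27°  ✓
  (3,4): δ = 125.78°  ·
  (3,5): δ = 86.20°  ·
  (3,6): δ = 44.57°  ·
  (4,5): δ = 140.42°  ·
  (4,6): δ = 98.79°  ·
  (5,6): δ = 138.37°  ·
antipodal pairs: 4

count = 4; pairs: (0,3), (1,4), (2,5), (2,6)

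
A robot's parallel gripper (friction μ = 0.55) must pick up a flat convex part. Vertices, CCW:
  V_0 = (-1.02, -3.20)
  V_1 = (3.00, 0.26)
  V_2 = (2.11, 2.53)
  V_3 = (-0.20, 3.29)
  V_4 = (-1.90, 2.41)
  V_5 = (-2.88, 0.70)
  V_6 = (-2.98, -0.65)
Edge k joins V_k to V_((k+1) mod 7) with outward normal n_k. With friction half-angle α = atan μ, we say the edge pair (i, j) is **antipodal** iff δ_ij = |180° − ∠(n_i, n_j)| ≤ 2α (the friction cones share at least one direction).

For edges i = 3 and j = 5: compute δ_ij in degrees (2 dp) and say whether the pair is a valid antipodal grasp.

δ = 121.60°, invalid

α = atan 0.55 = 28.81°;  2α = 57.62°
edge 3: e_3 = (-1.70, -0.88);  n_3 = (-0.4597, +0.8881)
edge 5: e_5 = (-0.10, -1.35);  n_5 = (-0.9973, +0.0739)
∠(n_3, n_5) = 58.40°
δ = |180° − 58.40°| = 121.60°
121.60° > 2α = 57.62°  →  invalid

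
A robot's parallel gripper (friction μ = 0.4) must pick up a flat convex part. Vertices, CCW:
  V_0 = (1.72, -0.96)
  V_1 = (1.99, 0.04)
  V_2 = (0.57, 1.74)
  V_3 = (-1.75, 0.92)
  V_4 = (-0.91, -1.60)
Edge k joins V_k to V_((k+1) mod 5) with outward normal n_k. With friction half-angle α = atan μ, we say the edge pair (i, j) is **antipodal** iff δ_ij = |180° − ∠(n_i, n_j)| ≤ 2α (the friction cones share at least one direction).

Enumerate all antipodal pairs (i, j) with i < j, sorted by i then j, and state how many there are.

α = atan 0.4 = 21.80°;  2α = 43.60°
n_0 = (+0.9654, -0.2607)
n_1 = (+0.7675, +0.6411)
n_2 = (-0.3332, +0.9428)
n_3 = (-0.9487, -0.3162)
n_4 = (+0.2364, -0.9716)
  (0,1): δ = 125.02°  ·
  (0,2): δ = 55.42°  ·
  (0,3): δ = 33.54°  ✓
  (0,4): δ = 118.79°  ·
  (1,2): δ = 110.41°  ·
  (1,3): δ = 21.44°  ✓
  (1,4): δ = 63.81°  ·
  (2,3): δ = 91.03°  ·
  (2,4): δ = 5.79°  ✓
  (3,4): δ = 94.76°  ·
antipodal pairs: 3

count = 3; pairs: (0,3), (1,3), (2,4)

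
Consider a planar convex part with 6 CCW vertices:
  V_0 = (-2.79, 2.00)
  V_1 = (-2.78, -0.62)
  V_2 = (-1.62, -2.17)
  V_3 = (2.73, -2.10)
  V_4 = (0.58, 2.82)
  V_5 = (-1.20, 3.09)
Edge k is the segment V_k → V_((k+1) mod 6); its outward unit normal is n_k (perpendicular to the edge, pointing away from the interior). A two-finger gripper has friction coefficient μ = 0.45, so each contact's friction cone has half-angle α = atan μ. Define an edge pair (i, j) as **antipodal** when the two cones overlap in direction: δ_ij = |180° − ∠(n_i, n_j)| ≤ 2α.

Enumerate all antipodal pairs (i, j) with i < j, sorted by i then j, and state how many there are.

count = 5; pairs: (0,3), (1,3), (1,4), (2,4), (2,5)

α = atan 0.45 = 24.23°;  2α = 48.46°
n_0 = (-1.0000, -0.0038)
n_1 = (-0.8006, -0.5992)
n_2 = (+0.0161, -0.9999)
n_3 = (+0.9163, +0.4004)
n_4 = (+0.1500, +0.9887)
n_5 = (-0.5654, +0.8248)
  (0,1): δ = 143.41°  ·
  (0,2): δ = 89.30°  ·
  (0,3): δ = 23.39°  ✓
  (0,4): δ = 81.16°  ·
  (0,5): δ = 124.21°  ·
  (1,2): δ = 125.89°  ·
  (1,3): δ = 13.21°  ✓
  (1,4): δ = 44.56°  ✓
  (1,5): δ = 87.62°  ·
  (2,3): δ = 67.32°  ·
  (2,4): δ = 9.55°  ✓
  (2,5): δ = 33.51°  ✓
  (3,4): δ = 122.23°  ·
  (3,5): δ = 79.17°  ·
  (4,5): δ = 136.94°  ·
antipodal pairs: 5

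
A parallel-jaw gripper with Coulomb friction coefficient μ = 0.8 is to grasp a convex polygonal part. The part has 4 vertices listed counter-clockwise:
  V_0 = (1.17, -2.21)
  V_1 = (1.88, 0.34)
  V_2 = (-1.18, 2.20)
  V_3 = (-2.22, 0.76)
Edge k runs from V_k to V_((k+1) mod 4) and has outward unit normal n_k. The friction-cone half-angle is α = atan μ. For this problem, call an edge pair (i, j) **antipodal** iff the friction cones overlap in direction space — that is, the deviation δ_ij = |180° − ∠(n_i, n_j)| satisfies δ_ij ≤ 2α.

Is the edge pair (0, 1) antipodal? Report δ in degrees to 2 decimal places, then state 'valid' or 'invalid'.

δ = 105.73°, invalid

α = atan 0.8 = 38.66°;  2α = 77.32°
edge 0: e_0 = (+0.71, +2.55);  n_0 = (+0.9634, -0.2682)
edge 1: e_1 = (-3.06, +1.86);  n_1 = (+0.5194, +0.8545)
∠(n_0, n_1) = 74.27°
δ = |180° − 74.27°| = 105.73°
105.73° > 2α = 77.32°  →  invalid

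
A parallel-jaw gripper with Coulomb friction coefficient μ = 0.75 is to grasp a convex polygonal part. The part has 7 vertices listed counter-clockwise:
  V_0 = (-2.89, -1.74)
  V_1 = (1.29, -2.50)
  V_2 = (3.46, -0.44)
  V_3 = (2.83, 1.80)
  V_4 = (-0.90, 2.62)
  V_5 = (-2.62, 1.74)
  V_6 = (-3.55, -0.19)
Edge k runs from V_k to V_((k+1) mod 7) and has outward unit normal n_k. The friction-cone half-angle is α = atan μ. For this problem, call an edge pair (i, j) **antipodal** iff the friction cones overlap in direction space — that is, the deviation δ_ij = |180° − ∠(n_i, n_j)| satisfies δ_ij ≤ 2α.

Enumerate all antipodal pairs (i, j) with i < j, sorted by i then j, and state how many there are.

α = atan 0.75 = 36.87°;  2α = 73.74°
n_0 = (-0.1789, -0.9839)
n_1 = (+0.6885, -0.7252)
n_2 = (+0.9627, +0.2707)
n_3 = (+0.2147, +0.9767)
n_4 = (-0.4555, +0.8902)
n_5 = (-0.9009, +0.4341)
n_6 = (-0.9201, -0.3918)
  (0,1): δ = 126.18°  ·
  (0,2): δ = 63.99°  ✓
  (0,3): δ = 2.09°  ✓
  (0,4): δ = 37.40°  ✓
  (0,5): δ = 74.58°  ·
  (0,6): δ = 123.37°  ·
  (1,2): δ = 117.80°  ·
  (1,3): δ = 55.91°  ✓
  (1,4): δ = 16.41°  ✓
  (1,5): δ = 20.76°  ✓
  (1,6): δ = 69.55°  ✓
  (2,3): δ = 118.11°  ·
  (2,4): δ = 78.61°  ·
  (2,5): δ = 41.44°  ✓
  (2,6): δ = 7.36°  ✓
  (3,4): δ = 140.51°  ·
  (3,5): δ = 103.33°  ·
  (3,6): δ = 54.54°  ✓
  (4,5): δ = 142.82°  ·
  (4,6): δ = 94.03°  ·
  (5,6): δ = 131.21°  ·
antipodal pairs: 10

count = 10; pairs: (0,2), (0,3), (0,4), (1,3), (1,4), (1,5), (1,6), (2,5), (2,6), (3,6)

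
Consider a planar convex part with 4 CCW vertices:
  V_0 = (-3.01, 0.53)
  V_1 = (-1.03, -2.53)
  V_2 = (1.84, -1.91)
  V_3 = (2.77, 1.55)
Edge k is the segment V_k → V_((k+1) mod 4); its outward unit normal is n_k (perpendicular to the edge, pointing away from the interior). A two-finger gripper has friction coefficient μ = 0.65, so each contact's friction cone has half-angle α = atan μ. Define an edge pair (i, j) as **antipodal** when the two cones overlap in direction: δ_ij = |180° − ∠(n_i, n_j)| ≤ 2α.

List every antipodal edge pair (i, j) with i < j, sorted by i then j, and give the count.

count = 3; pairs: (0,2), (1,3), (2,3)

α = atan 0.65 = 33.02°;  2α = 66.05°
n_0 = (-0.8396, -0.5433)
n_1 = (+0.2112, -0.9775)
n_2 = (+0.9657, -0.2596)
n_3 = (-0.1738, +0.9848)
  (0,1): δ = 110.72°  ·
  (0,2): δ = 47.95°  ✓
  (0,3): δ = 67.10°  ·
  (1,2): δ = 117.23°  ·
  (1,3): δ = 2.18°  ✓
  (2,3): δ = 64.95°  ✓
antipodal pairs: 3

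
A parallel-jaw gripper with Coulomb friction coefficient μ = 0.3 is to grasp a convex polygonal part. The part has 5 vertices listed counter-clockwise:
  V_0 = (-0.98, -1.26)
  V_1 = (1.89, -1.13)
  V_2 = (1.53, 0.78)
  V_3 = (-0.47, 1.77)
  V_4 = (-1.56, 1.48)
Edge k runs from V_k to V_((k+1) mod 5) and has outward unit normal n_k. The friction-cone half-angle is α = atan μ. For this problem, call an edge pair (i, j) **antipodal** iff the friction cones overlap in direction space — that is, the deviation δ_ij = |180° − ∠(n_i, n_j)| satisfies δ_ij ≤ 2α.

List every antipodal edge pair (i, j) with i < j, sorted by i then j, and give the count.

α = atan 0.3 = 16.70°;  2α = 33.40°
n_0 = (+0.0452, -0.9990)
n_1 = (+0.9827, +0.1852)
n_2 = (+0.4436, +0.8962)
n_3 = (-0.2571, +0.9664)
n_4 = (-0.9783, -0.2071)
  (0,1): δ = 81.92°  ·
  (0,2): δ = 28.93°  ✓
  (0,3): δ = 12.31°  ✓
  (0,4): δ = 99.36°  ·
  (1,2): δ = 127.01°  ·
  (1,3): δ = 85.78°  ·
  (1,4): δ = 1.28°  ✓
  (2,3): δ = 138.77°  ·
  (2,4): δ = 51.71°  ·
  (3,4): δ = 92.95°  ·
antipodal pairs: 3

count = 3; pairs: (0,2), (0,3), (1,4)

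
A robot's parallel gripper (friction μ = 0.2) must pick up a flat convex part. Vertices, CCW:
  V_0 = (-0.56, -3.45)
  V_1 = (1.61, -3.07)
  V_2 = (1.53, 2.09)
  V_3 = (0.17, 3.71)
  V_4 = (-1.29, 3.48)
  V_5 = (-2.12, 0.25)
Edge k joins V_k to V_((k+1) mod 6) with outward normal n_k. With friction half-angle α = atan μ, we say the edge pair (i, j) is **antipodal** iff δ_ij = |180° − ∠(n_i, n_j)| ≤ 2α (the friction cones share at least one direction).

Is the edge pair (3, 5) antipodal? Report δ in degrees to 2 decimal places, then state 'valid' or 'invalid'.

δ = 76.09°, invalid

α = atan 0.2 = 11.31°;  2α = 22.62°
edge 3: e_3 = (-1.46, -0.23);  n_3 = (-0.1556, +0.9878)
edge 5: e_5 = (+1.56, -3.70);  n_5 = (-0.9214, -0.3885)
∠(n_3, n_5) = 103.91°
δ = |180° − 103.91°| = 76.09°
76.09° > 2α = 22.62°  →  invalid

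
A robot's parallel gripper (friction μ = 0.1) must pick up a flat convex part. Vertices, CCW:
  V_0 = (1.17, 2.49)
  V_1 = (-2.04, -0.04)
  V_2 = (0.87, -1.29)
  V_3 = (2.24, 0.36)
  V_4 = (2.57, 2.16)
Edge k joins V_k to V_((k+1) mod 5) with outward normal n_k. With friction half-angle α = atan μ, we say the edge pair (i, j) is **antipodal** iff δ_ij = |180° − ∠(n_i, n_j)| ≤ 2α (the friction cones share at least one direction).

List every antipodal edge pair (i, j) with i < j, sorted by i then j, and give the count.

α = atan 0.1 = 5.71°;  2α = 11.42°
n_0 = (-0.6190, +0.7854)
n_1 = (-0.3947, -0.9188)
n_2 = (+0.7694, -0.6388)
n_3 = (+0.9836, -0.1803)
n_4 = (+0.2294, +0.9733)
  (0,1): δ = 61.49°  ·
  (0,2): δ = 12.05°  ·
  (0,3): δ = 41.37°  ·
  (0,4): δ = 128.49°  ·
  (1,2): δ = 106.46°  ·
  (1,3): δ = 77.14°  ·
  (1,4): δ = 9.98°  ✓
  (2,3): δ = 150.69°  ·
  (2,4): δ = 63.56°  ·
  (3,4): δ = 92.87°  ·
antipodal pairs: 1

count = 1; pairs: (1,4)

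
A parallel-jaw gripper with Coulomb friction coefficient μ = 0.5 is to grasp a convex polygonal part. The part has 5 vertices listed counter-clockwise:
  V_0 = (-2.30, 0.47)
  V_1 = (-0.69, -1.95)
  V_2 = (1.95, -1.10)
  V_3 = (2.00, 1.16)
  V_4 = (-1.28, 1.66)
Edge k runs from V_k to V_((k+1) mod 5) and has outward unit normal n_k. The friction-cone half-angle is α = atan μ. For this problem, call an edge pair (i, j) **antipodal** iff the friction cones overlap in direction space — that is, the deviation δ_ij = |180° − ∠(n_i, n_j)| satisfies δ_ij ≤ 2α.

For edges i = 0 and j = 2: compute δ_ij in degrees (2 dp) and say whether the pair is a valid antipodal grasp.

δ = 34.90°, valid

α = atan 0.5 = 26.57°;  2α = 53.13°
edge 0: e_0 = (+1.61, -2.42);  n_0 = (-0.8326, -0.5539)
edge 2: e_2 = (+0.05, +2.26);  n_2 = (+0.9998, -0.0221)
∠(n_0, n_2) = 145.10°
δ = |180° − 145.10°| = 34.90°
34.90° ≤ 2α = 53.13°  →  valid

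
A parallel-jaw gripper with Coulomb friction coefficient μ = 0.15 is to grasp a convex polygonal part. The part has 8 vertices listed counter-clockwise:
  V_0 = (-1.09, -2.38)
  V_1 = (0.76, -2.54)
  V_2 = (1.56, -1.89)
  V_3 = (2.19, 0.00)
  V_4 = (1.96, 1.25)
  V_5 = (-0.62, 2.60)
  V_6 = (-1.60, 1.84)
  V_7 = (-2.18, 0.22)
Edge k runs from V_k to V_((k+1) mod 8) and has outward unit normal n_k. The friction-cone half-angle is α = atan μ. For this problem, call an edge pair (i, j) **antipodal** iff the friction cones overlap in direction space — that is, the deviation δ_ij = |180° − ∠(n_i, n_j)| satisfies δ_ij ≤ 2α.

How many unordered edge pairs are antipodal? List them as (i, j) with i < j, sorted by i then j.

α = atan 0.15 = 8.53°;  2α = 17.06°
n_0 = (-0.0862, -0.9963)
n_1 = (+0.6306, -0.7761)
n_2 = (+0.9487, -0.3162)
n_3 = (+0.9835, +0.1810)
n_4 = (+0.4636, +0.8860)
n_5 = (-0.6128, +0.7902)
n_6 = (-0.9415, +0.3371)
n_7 = (-0.9222, -0.3866)
  (0,1): δ = 135.96°  ·
  (0,2): δ = 103.49°  ·
  (0,3): δ = 74.63°  ·
  (0,4): δ = 22.68°  ·
  (0,5): δ = 42.74°  ·
  (0,6): δ = 75.24°  ·
  (0,7): δ = 117.69°  ·
  (1,2): δ = 147.53°  ·
  (1,3): δ = 118.67°  ·
  (1,4): δ = 66.71°  ·
  (1,5): δ = 1.30°  ✓
  (1,6): δ = 31.21°  ·
  (1,7): δ = 73.65°  ·
  (2,3): δ = 151.14°  ·
  (2,4): δ = 99.19°  ·
  (2,5): δ = 33.77°  ·
  (2,6): δ = 1.26°  ✓
  (2,7): δ = 41.18°  ·
  (3,4): δ = 128.05°  ·
  (3,5): δ = 62.63°  ·
  (3,6): δ = 30.12°  ·
  (3,7): δ = 12.32°  ✓
  (4,5): δ = 114.58°  ·
  (4,6): δ = 82.08°  ·
  (4,7): δ = 39.63°  ·
  (5,6): δ = 147.49°  ·
  (5,7): δ = 105.05°  ·
  (6,7): δ = 137.56°  ·
antipodal pairs: 3

count = 3; pairs: (1,5), (2,6), (3,7)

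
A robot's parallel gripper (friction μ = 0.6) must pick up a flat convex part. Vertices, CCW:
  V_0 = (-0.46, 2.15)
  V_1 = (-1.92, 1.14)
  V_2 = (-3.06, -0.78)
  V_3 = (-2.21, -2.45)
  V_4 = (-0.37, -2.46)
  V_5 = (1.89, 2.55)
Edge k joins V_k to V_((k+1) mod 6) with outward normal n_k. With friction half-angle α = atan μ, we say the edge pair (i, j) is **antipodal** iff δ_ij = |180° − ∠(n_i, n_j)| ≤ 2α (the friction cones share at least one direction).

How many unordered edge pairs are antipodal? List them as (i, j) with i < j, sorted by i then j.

α = atan 0.6 = 30.96°;  2α = 61.93°
n_0 = (-0.5689, +0.8224)
n_1 = (-0.8599, +0.5105)
n_2 = (-0.8912, -0.4536)
n_3 = (-0.0054, -1.0000)
n_4 = (+0.9115, -0.4112)
n_5 = (-0.1678, +0.9858)
  (0,1): δ = 155.37°  ·
  (0,2): δ = 97.70°  ·
  (0,3): δ = 34.99°  ✓
  (0,4): δ = 31.05°  ✓
  (0,5): δ = 154.99°  ·
  (1,2): δ = 122.33°  ·
  (1,3): δ = 59.61°  ✓
  (1,4): δ = 6.42°  ✓
  (1,5): δ = 130.36°  ·
  (2,3): δ = 117.29°  ·
  (2,4): δ = 51.26°  ✓
  (2,5): δ = 72.68°  ·
  (3,4): δ = 113.97°  ·
  (3,5): δ = 9.97°  ✓
  (4,5): δ = 56.06°  ✓
antipodal pairs: 7

count = 7; pairs: (0,3), (0,4), (1,3), (1,4), (2,4), (3,5), (4,5)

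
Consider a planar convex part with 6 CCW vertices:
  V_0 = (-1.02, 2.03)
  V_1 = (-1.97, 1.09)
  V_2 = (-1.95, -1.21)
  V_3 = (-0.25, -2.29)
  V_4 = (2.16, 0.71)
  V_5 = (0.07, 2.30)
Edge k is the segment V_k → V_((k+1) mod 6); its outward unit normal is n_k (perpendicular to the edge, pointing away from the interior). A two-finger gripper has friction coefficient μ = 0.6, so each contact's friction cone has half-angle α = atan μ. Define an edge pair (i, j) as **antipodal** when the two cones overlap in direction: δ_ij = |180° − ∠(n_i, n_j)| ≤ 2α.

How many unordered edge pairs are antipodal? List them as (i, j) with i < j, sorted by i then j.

α = atan 0.6 = 30.96°;  2α = 61.93°
n_0 = (-0.7034, +0.7108)
n_1 = (-1.0000, -0.0087)
n_2 = (-0.5362, -0.8441)
n_3 = (+0.7796, -0.6263)
n_4 = (+0.6055, +0.7959)
n_5 = (-0.2404, +0.9707)
  (0,1): δ = 134.20°  ·
  (0,2): δ = 77.12°  ·
  (0,3): δ = 6.53°  ✓
  (0,4): δ = 98.04°  ·
  (0,5): δ = 149.22°  ·
  (1,2): δ = 122.93°  ·
  (1,3): δ = 39.27°  ✓
  (1,4): δ = 52.24°  ✓
  (1,5): δ = 103.41°  ·
  (2,3): δ = 96.35°  ·
  (2,4): δ = 4.84°  ✓
  (2,5): δ = 46.34°  ✓
  (3,4): δ = 88.49°  ·
  (3,5): δ = 37.31°  ✓
  (4,5): δ = 128.82°  ·
antipodal pairs: 6

count = 6; pairs: (0,3), (1,3), (1,4), (2,4), (2,5), (3,5)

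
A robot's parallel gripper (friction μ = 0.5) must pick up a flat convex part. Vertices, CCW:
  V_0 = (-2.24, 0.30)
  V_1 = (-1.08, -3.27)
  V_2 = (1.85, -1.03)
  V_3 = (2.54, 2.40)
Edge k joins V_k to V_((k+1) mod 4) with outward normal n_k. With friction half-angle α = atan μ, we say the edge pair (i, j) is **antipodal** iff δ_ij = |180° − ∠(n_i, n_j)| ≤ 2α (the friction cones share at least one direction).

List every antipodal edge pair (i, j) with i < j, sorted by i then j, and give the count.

α = atan 0.5 = 26.57°;  2α = 53.13°
n_0 = (-0.9511, -0.3090)
n_1 = (+0.6073, -0.7944)
n_2 = (+0.9804, -0.1972)
n_3 = (-0.4022, +0.9155)
  (0,1): δ = 70.60°  ·
  (0,2): δ = 29.37°  ✓
  (0,3): δ = 95.72°  ·
  (1,2): δ = 138.77°  ·
  (1,3): δ = 13.68°  ✓
  (2,3): δ = 54.91°  ·
antipodal pairs: 2

count = 2; pairs: (0,2), (1,3)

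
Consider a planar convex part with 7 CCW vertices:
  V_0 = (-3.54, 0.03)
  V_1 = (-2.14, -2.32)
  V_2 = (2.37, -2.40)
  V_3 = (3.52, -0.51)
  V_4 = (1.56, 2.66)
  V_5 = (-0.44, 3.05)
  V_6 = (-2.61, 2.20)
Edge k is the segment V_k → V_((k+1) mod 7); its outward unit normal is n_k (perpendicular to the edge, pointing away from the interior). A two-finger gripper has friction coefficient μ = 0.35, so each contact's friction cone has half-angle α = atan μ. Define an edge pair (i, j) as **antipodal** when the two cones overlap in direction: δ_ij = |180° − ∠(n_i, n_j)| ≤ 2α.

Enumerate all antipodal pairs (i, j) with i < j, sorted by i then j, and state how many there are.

count = 5; pairs: (0,3), (1,4), (1,5), (2,5), (2,6)

α = atan 0.35 = 19.29°;  2α = 38.58°
n_0 = (-0.8591, -0.5118)
n_1 = (-0.0177, -0.9998)
n_2 = (+0.8543, -0.5198)
n_3 = (+0.8506, +0.5259)
n_4 = (+0.1914, +0.9815)
n_5 = (-0.3647, +0.9311)
n_6 = (-0.9191, +0.3939)
  (0,1): δ = 121.80°  ·
  (0,2): δ = 62.10°  ·
  (0,3): δ = 0.94°  ✓
  (0,4): δ = 48.18°  ·
  (0,5): δ = 80.61°  ·
  (0,6): δ = 126.02°  ·
  (1,2): δ = 120.30°  ·
  (1,3): δ = 57.26°  ·
  (1,4): δ = 10.02°  ✓
  (1,5): δ = 22.41°  ✓
  (1,6): δ = 67.82°  ·
  (2,3): δ = 116.95°  ·
  (2,4): δ = 69.72°  ·
  (2,5): δ = 37.29°  ✓
  (2,6): δ = 8.12°  ✓
  (3,4): δ = 132.76°  ·
  (3,5): δ = 100.34°  ·
  (3,6): δ = 54.93°  ·
  (4,5): δ = 147.58°  ·
  (4,6): δ = 102.16°  ·
  (5,6): δ = 134.59°  ·
antipodal pairs: 5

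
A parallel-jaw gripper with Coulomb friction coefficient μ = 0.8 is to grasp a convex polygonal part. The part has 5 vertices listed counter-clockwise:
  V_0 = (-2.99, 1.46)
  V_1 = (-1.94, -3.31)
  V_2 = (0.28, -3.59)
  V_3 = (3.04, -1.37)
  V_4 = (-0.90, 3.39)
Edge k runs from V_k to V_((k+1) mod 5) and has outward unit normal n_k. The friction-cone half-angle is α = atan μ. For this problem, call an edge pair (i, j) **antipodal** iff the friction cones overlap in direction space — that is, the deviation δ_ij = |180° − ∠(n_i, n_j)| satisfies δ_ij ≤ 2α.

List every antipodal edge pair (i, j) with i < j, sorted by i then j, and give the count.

α = atan 0.8 = 38.66°;  2α = 77.32°
n_0 = (-0.9766, -0.2150)
n_1 = (-0.1251, -0.9921)
n_2 = (+0.6268, -0.7792)
n_3 = (+0.7703, +0.6376)
n_4 = (-0.6784, +0.7347)
  (0,1): δ = 109.60°  ·
  (0,2): δ = 63.60°  ✓
  (0,3): δ = 27.20°  ✓
  (0,4): δ = 120.31°  ·
  (1,2): δ = 134.00°  ·
  (1,3): δ = 43.20°  ✓
  (1,4): δ = 49.91°  ✓
  (2,3): δ = 89.20°  ·
  (2,4): δ = 3.91°  ✓
  (3,4): δ = 86.89°  ·
antipodal pairs: 5

count = 5; pairs: (0,2), (0,3), (1,3), (1,4), (2,4)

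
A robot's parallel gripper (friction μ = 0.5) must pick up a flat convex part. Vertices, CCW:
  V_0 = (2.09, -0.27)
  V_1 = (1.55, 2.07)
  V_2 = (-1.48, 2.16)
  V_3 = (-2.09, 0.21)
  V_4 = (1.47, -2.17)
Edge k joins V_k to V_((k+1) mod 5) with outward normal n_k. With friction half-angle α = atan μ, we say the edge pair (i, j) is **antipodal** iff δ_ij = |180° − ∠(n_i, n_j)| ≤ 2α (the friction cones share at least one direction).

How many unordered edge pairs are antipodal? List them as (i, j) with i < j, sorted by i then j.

count = 4; pairs: (0,2), (0,3), (1,3), (2,4)

α = atan 0.5 = 26.57°;  2α = 53.13°
n_0 = (+0.9744, +0.2249)
n_1 = (+0.0297, +0.9996)
n_2 = (-0.9544, +0.2986)
n_3 = (-0.5558, -0.8313)
n_4 = (+0.9507, -0.3102)
  (0,1): δ = 104.70°  ·
  (0,2): δ = 30.37°  ✓
  (0,3): δ = 43.24°  ✓
  (0,4): δ = 148.93°  ·
  (1,2): δ = 105.67°  ·
  (1,3): δ = 32.06°  ✓
  (1,4): δ = 73.63°  ·
  (2,3): δ = 106.39°  ·
  (2,4): δ = 0.70°  ✓
  (3,4): δ = 74.31°  ·
antipodal pairs: 4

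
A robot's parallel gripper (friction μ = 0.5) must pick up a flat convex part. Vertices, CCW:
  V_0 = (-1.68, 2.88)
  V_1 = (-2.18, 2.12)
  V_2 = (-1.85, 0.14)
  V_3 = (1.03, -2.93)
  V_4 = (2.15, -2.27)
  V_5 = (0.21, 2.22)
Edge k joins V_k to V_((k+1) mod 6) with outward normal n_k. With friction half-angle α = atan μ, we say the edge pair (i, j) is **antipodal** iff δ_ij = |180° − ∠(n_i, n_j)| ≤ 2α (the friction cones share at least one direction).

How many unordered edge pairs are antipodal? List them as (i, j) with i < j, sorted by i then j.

α = atan 0.5 = 26.57°;  2α = 53.13°
n_0 = (-0.8354, +0.5496)
n_1 = (-0.9864, -0.1644)
n_2 = (-0.7293, -0.6842)
n_3 = (+0.5077, -0.8615)
n_4 = (+0.9180, +0.3966)
n_5 = (+0.3297, +0.9441)
  (0,1): δ = 137.20°  ·
  (0,2): δ = 103.49°  ·
  (0,3): δ = 26.15°  ✓
  (0,4): δ = 56.71°  ·
  (0,5): δ = 104.09°  ·
  (1,2): δ = 146.29°  ·
  (1,3): δ = 68.95°  ·
  (1,4): δ = 13.91°  ✓
  (1,5): δ = 61.29°  ·
  (2,3): δ = 102.66°  ·
  (2,4): δ = 19.80°  ✓
  (2,5): δ = 27.58°  ✓
  (3,4): δ = 97.14°  ·
  (3,5): δ = 49.76°  ✓
  (4,5): δ = 132.62°  ·
antipodal pairs: 5

count = 5; pairs: (0,3), (1,4), (2,4), (2,5), (3,5)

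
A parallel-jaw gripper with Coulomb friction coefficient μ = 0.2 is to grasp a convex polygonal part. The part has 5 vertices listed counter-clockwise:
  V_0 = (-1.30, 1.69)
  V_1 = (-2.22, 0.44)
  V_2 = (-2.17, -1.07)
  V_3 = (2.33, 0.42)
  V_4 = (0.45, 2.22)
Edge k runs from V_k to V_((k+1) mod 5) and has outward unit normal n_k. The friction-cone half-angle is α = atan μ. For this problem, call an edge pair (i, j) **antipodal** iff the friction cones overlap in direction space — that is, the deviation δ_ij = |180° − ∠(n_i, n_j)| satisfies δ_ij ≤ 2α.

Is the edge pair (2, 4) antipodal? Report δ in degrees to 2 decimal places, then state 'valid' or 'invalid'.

α = atan 0.2 = 11.31°;  2α = 22.62°
edge 2: e_2 = (+4.50, +1.49);  n_2 = (+0.3143, -0.9493)
edge 4: e_4 = (-1.75, -0.53);  n_4 = (-0.2899, +0.9571)
∠(n_2, n_4) = 178.53°
δ = |180° − 178.53°| = 1.47°
1.47° ≤ 2α = 22.62°  →  valid

δ = 1.47°, valid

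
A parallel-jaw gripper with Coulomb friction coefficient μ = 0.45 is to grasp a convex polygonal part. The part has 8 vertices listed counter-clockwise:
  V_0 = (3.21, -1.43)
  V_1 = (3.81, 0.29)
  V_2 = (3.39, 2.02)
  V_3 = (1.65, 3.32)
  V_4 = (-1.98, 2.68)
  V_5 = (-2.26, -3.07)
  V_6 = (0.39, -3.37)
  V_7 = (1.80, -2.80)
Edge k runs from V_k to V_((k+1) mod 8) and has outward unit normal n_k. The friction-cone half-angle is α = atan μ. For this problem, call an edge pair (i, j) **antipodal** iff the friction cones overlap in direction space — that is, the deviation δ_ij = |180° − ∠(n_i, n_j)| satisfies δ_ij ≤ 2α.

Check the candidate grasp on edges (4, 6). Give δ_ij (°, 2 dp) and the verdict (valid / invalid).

α = atan 0.45 = 24.23°;  2α = 48.46°
edge 4: e_4 = (-0.28, -5.75);  n_4 = (-0.9988, +0.0486)
edge 6: e_6 = (+1.41, +0.57);  n_6 = (+0.3748, -0.9271)
∠(n_4, n_6) = 114.80°
δ = |180° − 114.80°| = 65.20°
65.20° > 2α = 48.46°  →  invalid

δ = 65.20°, invalid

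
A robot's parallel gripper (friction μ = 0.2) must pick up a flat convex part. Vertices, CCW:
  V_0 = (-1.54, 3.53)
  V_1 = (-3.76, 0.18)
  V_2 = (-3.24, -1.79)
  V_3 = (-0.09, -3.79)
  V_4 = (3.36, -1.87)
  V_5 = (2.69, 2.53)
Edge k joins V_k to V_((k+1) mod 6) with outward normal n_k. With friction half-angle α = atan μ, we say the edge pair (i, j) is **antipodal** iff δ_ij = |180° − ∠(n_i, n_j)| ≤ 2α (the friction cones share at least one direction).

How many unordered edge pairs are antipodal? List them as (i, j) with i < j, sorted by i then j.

α = atan 0.2 = 11.31°;  2α = 22.62°
n_0 = (-0.8336, +0.5524)
n_1 = (-0.9669, -0.2552)
n_2 = (-0.5360, -0.8442)
n_3 = (+0.4863, -0.8738)
n_4 = (+0.9886, +0.1505)
n_5 = (+0.2301, +0.9732)
  (0,1): δ = 131.68°  ·
  (0,2): δ = 88.88°  ·
  (0,3): δ = 27.37°  ·
  (0,4): δ = 42.19°  ·
  (0,5): δ = 110.23°  ·
  (1,2): δ = 137.20°  ·
  (1,3): δ = 75.69°  ·
  (1,4): δ = 6.13°  ✓
  (1,5): δ = 61.91°  ·
  (2,3): δ = 118.49°  ·
  (2,4): δ = 48.93°  ·
  (2,5): δ = 19.11°  ✓
  (3,4): δ = 110.44°  ·
  (3,5): δ = 42.40°  ·
  (4,5): δ = 111.96°  ·
antipodal pairs: 2

count = 2; pairs: (1,4), (2,5)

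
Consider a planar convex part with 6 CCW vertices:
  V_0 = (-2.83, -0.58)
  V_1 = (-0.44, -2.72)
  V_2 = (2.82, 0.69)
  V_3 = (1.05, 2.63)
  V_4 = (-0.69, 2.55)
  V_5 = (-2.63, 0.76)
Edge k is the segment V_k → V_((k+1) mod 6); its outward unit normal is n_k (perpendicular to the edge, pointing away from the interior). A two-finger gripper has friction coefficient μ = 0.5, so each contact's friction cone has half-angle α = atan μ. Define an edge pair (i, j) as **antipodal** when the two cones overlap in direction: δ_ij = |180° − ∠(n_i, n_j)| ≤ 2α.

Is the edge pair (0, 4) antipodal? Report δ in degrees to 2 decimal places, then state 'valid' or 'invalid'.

α = atan 0.5 = 26.57°;  2α = 53.13°
edge 0: e_0 = (+2.39, -2.14);  n_0 = (-0.6671, -0.7450)
edge 4: e_4 = (-1.94, -1.79);  n_4 = (-0.6781, +0.7349)
∠(n_0, n_4) = 95.46°
δ = |180° − 95.46°| = 84.54°
84.54° > 2α = 53.13°  →  invalid

δ = 84.54°, invalid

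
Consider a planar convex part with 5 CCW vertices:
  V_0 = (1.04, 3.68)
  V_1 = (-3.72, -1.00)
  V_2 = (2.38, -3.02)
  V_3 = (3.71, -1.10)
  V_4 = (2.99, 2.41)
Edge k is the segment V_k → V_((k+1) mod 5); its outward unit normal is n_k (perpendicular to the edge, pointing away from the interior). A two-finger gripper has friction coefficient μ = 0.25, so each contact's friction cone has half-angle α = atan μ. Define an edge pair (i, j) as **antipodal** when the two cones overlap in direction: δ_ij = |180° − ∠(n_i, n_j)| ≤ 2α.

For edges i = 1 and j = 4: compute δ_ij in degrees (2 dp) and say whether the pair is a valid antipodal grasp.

δ = 14.75°, valid

α = atan 0.25 = 14.04°;  2α = 28.07°
edge 1: e_1 = (+6.10, -2.02);  n_1 = (-0.3144, -0.9493)
edge 4: e_4 = (-1.95, +1.27);  n_4 = (+0.5457, +0.8380)
∠(n_1, n_4) = 165.25°
δ = |180° − 165.25°| = 14.75°
14.75° ≤ 2α = 28.07°  →  valid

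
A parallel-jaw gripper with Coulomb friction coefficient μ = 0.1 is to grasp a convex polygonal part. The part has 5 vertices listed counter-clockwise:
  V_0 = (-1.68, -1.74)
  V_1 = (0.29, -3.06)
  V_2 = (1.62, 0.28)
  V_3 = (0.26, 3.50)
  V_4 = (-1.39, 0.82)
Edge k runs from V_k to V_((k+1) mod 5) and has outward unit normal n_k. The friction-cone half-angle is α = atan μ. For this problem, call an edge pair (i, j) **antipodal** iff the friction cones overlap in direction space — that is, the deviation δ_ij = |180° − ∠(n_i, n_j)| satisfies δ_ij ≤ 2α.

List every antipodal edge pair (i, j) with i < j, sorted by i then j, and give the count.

α = atan 0.1 = 5.71°;  2α = 11.42°
n_0 = (-0.5566, -0.8308)
n_1 = (+0.9291, -0.3700)
n_2 = (+0.9212, +0.3891)
n_3 = (-0.8515, +0.5243)
n_4 = (-0.9936, +0.1126)
  (0,1): δ = 77.89°  ·
  (0,2): δ = 33.28°  ·
  (0,3): δ = 92.20°  ·
  (0,4): δ = 117.36°  ·
  (1,2): δ = 135.39°  ·
  (1,3): δ = 9.91°  ✓
  (1,4): δ = 15.25°  ·
  (2,3): δ = 54.52°  ·
  (2,4): δ = 29.36°  ·
  (3,4): δ = 154.84°  ·
antipodal pairs: 1

count = 1; pairs: (1,3)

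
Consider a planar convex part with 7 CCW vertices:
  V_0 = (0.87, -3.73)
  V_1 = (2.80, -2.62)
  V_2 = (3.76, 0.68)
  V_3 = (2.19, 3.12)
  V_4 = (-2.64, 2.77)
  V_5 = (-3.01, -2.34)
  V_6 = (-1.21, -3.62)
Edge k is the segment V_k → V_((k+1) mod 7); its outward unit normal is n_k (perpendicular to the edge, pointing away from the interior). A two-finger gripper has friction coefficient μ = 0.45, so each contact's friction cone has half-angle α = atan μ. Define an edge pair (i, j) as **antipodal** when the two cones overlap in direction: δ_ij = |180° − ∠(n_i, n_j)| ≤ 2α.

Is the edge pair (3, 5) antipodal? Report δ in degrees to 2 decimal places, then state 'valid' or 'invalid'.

δ = 39.56°, valid

α = atan 0.45 = 24.23°;  2α = 48.46°
edge 3: e_3 = (-4.83, -0.35);  n_3 = (-0.0723, +0.9974)
edge 5: e_5 = (+1.80, -1.28);  n_5 = (-0.5795, -0.8150)
∠(n_3, n_5) = 140.44°
δ = |180° − 140.44°| = 39.56°
39.56° ≤ 2α = 48.46°  →  valid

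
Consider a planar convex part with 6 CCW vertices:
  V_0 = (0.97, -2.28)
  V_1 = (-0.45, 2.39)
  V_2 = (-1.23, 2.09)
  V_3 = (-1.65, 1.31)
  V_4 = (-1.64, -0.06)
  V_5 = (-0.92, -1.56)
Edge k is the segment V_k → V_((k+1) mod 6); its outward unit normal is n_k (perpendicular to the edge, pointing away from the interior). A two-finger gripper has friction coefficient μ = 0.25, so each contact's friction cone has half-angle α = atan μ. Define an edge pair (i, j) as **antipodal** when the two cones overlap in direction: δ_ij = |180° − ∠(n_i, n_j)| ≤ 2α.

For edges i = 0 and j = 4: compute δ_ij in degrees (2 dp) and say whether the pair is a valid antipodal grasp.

δ = 8.73°, valid

α = atan 0.25 = 14.04°;  2α = 28.07°
edge 0: e_0 = (-1.42, +4.67);  n_0 = (+0.9567, +0.2909)
edge 4: e_4 = (+0.72, -1.50);  n_4 = (-0.9015, -0.4327)
∠(n_0, n_4) = 171.27°
δ = |180° − 171.27°| = 8.73°
8.73° ≤ 2α = 28.07°  →  valid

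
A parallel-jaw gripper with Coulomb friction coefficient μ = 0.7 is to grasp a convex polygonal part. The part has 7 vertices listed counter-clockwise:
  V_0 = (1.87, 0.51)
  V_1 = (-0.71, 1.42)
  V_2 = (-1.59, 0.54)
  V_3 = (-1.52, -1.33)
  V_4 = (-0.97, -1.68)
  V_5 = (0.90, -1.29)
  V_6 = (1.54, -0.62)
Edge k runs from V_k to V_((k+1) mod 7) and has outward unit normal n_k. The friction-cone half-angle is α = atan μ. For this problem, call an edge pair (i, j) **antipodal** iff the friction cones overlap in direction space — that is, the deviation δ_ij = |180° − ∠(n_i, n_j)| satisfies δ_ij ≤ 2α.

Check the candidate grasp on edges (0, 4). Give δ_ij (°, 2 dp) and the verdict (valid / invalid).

δ = 31.21°, valid

α = atan 0.7 = 34.99°;  2α = 69.98°
edge 0: e_0 = (-2.58, +0.91);  n_0 = (+0.3326, +0.9431)
edge 4: e_4 = (+1.87, +0.39);  n_4 = (+0.2042, -0.9789)
∠(n_0, n_4) = 148.79°
δ = |180° − 148.79°| = 31.21°
31.21° ≤ 2α = 69.98°  →  valid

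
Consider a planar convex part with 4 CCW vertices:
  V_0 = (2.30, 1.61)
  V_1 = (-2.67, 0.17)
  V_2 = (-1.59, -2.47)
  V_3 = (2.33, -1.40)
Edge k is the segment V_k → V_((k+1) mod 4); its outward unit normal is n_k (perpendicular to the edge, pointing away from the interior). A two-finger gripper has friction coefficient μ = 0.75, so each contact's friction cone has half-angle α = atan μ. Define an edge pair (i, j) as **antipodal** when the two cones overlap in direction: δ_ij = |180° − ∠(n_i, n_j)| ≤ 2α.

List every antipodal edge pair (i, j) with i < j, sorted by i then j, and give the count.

α = atan 0.75 = 36.87°;  2α = 73.74°
n_0 = (-0.2783, +0.9605)
n_1 = (-0.9255, -0.3786)
n_2 = (+0.2633, -0.9647)
n_3 = (+1.0000, +0.0100)
  (0,1): δ = 83.91°  ·
  (0,2): δ = 0.89°  ✓
  (0,3): δ = 74.41°  ·
  (1,2): δ = 96.98°  ·
  (1,3): δ = 21.68°  ✓
  (2,3): δ = 104.70°  ·
antipodal pairs: 2

count = 2; pairs: (0,2), (1,3)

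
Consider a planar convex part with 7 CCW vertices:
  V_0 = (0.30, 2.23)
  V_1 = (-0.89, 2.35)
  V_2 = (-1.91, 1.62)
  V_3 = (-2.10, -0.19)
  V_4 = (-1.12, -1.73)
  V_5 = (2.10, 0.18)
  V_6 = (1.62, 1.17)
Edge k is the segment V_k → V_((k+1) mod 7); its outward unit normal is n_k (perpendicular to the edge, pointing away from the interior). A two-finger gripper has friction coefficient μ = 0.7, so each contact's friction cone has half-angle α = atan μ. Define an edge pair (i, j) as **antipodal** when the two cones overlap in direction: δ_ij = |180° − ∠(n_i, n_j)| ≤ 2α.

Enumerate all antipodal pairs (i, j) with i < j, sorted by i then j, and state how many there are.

count = 9; pairs: (0,3), (0,4), (1,4), (2,4), (2,5), (2,6), (3,5), (3,6), (4,6)

α = atan 0.7 = 34.99°;  2α = 69.98°
n_0 = (+0.1003, +0.9950)
n_1 = (-0.5820, +0.8132)
n_2 = (-0.9945, +0.1044)
n_3 = (-0.8437, -0.5369)
n_4 = (+0.5102, -0.8601)
n_5 = (+0.8998, +0.4363)
n_6 = (+0.6261, +0.7797)
  (0,1): δ = 138.65°  ·
  (0,2): δ = 90.23°  ·
  (0,3): δ = 51.77°  ✓
  (0,4): δ = 36.43°  ✓
  (0,5): δ = 121.62°  ·
  (0,6): δ = 146.99°  ·
  (1,2): δ = 131.58°  ·
  (1,3): δ = 93.12°  ·
  (1,4): δ = 4.92°  ✓
  (1,5): δ = 80.28°  ·
  (1,6): δ = 105.64°  ·
  (2,3): δ = 141.54°  ·
  (2,4): δ = 53.33°  ✓
  (2,5): δ = 31.86°  ✓
  (2,6): δ = 57.23°  ✓
  (3,4): δ = 91.80°  ·
  (3,5): δ = 6.60°  ✓
  (3,6): δ = 18.76°  ✓
  (4,5): δ = 94.81°  ·
  (4,6): δ = 69.44°  ✓
  (5,6): δ = 154.63°  ·
antipodal pairs: 9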